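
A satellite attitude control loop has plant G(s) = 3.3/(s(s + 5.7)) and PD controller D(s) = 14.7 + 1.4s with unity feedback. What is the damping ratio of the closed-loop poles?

Forward path: (14.7 + 1.4s)·3.3/(s(s+5.7)). The closed-loop characteristic equation is s² + (5.7 + 3.3·1.4)s + 3.3·14.7 = 0.
That is s² + 10.32s + 48.51 = 0, so ω_n = 6.965 rad/s and ζ = 10.32/(2·6.965) = 0.7409.

ζ = 0.741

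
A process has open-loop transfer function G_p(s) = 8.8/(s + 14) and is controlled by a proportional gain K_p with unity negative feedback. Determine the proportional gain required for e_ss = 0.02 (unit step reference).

Steady-state error for a unit step on this type-0 loop is 1/(1 + K_p·G_p(0)).
G_p(0) = 0.6286. Require 1/(1 + K_p·0.6286) = 0.02, so 1 + 0.6286·K_p = 50.
K_p = (50 − 1)/0.6286 = 78.

K_p = 78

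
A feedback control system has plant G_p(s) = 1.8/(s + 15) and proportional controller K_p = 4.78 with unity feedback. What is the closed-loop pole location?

s = -23.6

Closed-loop transfer function: T(s) = K_p·G_p(s)/(1 + K_p·G_p(s)) = 8.604/(s + 15 + 8.604) = 8.604/(s + 23.6).
The closed-loop pole is at s = −23.6.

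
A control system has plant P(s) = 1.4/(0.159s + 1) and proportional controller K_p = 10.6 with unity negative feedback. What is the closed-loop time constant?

Closed loop: T(s) = K_p·P/(1+K_p·P) = 14.84/(0.159s + 1 + 14.84), with pole at s = −(1 + 14.84)/0.159 = −99.62.
Closed-loop time constant τ = 1/99.62 = 0.01 s.

τ = 0.01 s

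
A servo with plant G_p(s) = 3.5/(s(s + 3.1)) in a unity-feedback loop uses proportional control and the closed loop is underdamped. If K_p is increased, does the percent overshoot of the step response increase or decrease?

increase

ζ = 3.1/(2√(3.5K_p)) decreases as K_p grows; lower damping means more overshoot.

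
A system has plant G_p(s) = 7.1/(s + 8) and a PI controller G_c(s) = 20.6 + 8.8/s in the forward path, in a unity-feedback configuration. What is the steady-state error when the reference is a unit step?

0

The open loop G_c(s)G_p(s) has a pole at the origin (type 1), so the static position error constant is infinite and e_ss = 1/(1+∞) = 0.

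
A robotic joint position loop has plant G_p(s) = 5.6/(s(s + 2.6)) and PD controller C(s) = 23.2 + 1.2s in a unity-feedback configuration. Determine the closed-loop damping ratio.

Forward path: (23.2 + 1.2s)·5.6/(s(s+2.6)). The closed-loop characteristic equation is s² + (2.6 + 5.6·1.2)s + 5.6·23.2 = 0.
That is s² + 9.32s + 129.9 = 0, so ω_n = 11.4 rad/s and ζ = 9.32/(2·11.4) = 0.4088.

ζ = 0.409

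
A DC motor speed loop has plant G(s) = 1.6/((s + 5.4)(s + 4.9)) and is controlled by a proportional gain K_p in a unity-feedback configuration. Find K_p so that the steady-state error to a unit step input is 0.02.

K_p = 810

Steady-state error for a unit step on this type-0 loop is 1/(1 + K_p·G(0)).
G(0) = 0.06047. Require 1/(1 + K_p·0.06047) = 0.02, so 1 + 0.06047·K_p = 50.
K_p = (50 − 1)/0.06047 = 810.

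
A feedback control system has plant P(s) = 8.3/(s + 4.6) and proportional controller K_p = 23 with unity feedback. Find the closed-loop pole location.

Closed-loop transfer function: T(s) = K_p·P(s)/(1 + K_p·P(s)) = 190.9/(s + 4.6 + 190.9) = 190.9/(s + 195.5).
The closed-loop pole is at s = −195.5.

s = -195.5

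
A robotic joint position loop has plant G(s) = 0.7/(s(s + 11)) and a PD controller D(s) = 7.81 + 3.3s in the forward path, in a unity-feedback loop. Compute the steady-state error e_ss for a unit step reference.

The open loop D(s)G(s) has a pole at the origin (type 1), so the static position error constant is infinite and e_ss = 1/(1+∞) = 0.

0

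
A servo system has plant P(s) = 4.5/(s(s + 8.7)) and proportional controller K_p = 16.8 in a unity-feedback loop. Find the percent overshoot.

16.3%

Closed-loop characteristic equation: s² + 8.7s + 75.6 = 0, so ω_n = 8.695 rad/s and ζ = 8.7/(2·8.695) = 0.5003.
%OS = 100·exp(−πζ/√(1−ζ²)) = 100·exp(−π·0.5003/√0.7497) = 16.3%.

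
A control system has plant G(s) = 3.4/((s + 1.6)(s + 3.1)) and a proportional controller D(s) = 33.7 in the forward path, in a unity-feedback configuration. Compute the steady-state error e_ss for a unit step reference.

The loop is type 0. Static position error constant K_pos = D(0)·G(0) = 33.7·0.6855 = 23.1.
Steady-state error to a unit step: e_ss = 1/(1+K_pos) = 1/24.1 = 0.0415.

0.0415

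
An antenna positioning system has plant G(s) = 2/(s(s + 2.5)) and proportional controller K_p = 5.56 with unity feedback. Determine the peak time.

T_p = 1.02 s

From 1 + K_pG(s) = 0: s² + 2.5s + 11.12 = 0 ⇒ ω_n = 3.335, ζ = 0.3749.
Damped frequency ω_d = ω_n√(1−ζ²) = 3.092 rad/s, so peak time T_p = π/ω_d = 1.02 s.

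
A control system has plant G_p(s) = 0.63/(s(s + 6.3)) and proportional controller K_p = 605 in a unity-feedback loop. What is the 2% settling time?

The closed-loop denominator s² + 6.3s + 381.1 gives ω_n = √381.1 = 19.52 and ζ = 6.3/(2ω_n) = 0.1613.
2% settling time T_s ≈ 4/(ζω_n) = 4/3.15 = 1.27 s.

T_s ≈ 1.27 s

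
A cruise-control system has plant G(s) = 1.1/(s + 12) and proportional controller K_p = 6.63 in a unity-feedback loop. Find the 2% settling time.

T_s ≈ 0.207 s

Closed-loop transfer function: T(s) = K_p·G(s)/(1 + K_p·G(s)) = 7.293/(s + 12 + 7.293) = 7.293/(s + 19.29).
Time constant τ = 1/19.29 = 0.05183 s, so the 2% settling time is about 4τ = 0.207 s.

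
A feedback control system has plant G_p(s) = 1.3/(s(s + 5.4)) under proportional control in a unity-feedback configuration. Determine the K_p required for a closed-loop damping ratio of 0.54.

K_p = 19.2

Closed-loop characteristic equation: s² + 5.4s + K_p·1.3 = 0.
So ω_n = √(1.3K_p) and 2ζω_n = 5.4, giving ζ = 5.4/(2√(1.3K_p)).
Setting ζ = 0.54: √(1.3K_p) = 5.4/(2·0.54) = 5, so K_p = 25/1.3 = 19.2.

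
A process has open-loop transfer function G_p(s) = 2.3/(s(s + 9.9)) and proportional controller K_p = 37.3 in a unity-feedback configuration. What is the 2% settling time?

T_s ≈ 0.808 s

Closed-loop characteristic equation: s² + 9.9s + 85.79 = 0, so ω_n = 9.262 rad/s and ζ = 9.9/(2·9.262) = 0.5344.
2% settling time T_s ≈ 4/(ζω_n) = 4/4.95 = 0.808 s.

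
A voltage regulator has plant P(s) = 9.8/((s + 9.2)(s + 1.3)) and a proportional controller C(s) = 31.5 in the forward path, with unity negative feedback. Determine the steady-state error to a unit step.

0.0373

The loop is type 0. Static position error constant K_pos = C(0)·P(0) = 31.5·0.8194 = 25.81.
Steady-state error to a unit step: e_ss = 1/(1+K_pos) = 1/26.81 = 0.0373.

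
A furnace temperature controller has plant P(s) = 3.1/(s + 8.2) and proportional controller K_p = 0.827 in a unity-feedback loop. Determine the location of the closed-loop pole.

s = -10.76

Closed-loop transfer function: T(s) = K_p·P(s)/(1 + K_p·P(s)) = 2.564/(s + 8.2 + 2.564) = 2.564/(s + 10.76).
The closed-loop pole is at s = −10.76.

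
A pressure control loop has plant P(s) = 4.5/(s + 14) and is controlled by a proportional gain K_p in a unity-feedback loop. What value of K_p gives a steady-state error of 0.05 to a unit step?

K_p = 59.1

The loop is type 0, so e_ss(step) = 1/(1 + K_pos) with K_pos = K_p·P(0).
P(0) = 0.3214. Require 1/(1 + K_p·0.3214) = 0.05, so 1 + 0.3214·K_p = 20.
K_p = (20 − 1)/0.3214 = 59.1.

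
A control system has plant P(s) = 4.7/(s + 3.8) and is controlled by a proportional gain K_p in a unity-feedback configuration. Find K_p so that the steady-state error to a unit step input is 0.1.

Steady-state error for a unit step on this type-0 loop is 1/(1 + K_p·P(0)).
P(0) = 1.237. Require 1/(1 + K_p·1.237) = 0.1, so 1 + 1.237·K_p = 10.
K_p = (10 − 1)/1.237 = 7.28.

K_p = 7.28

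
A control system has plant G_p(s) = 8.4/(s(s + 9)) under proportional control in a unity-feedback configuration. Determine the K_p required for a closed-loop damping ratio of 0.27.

Closed-loop characteristic equation: s² + 9s + K_p·8.4 = 0.
So ω_n = √(8.4K_p) and 2ζω_n = 9, giving ζ = 9/(2√(8.4K_p)).
Setting ζ = 0.27: √(8.4K_p) = 9/(2·0.27) = 16.67, so K_p = 277.8/8.4 = 33.1.

K_p = 33.1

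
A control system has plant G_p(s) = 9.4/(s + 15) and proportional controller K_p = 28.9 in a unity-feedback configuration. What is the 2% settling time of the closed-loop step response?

T_s ≈ 0.014 s

Closed-loop transfer function: T(s) = K_p·G_p(s)/(1 + K_p·G_p(s)) = 271.7/(s + 15 + 271.7) = 271.7/(s + 286.7).
Time constant τ = 1/286.7 = 0.003488 s, so the 2% settling time is about 4τ = 0.014 s.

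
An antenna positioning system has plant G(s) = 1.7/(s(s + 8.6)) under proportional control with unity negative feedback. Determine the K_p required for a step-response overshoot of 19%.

K_p = 49.8

From %OS = 100·exp(−πζ/√(1−ζ²)) = 19%, ζ = −ln(0.19)/√(π²+ln²(0.19)) = 0.4673.
Characteristic equation s² + 8.6s + 1.7K_p = 0 gives ζ = 8.6/(2√(1.7K_p)).
Setting ζ = 0.4673: √(1.7K_p) = 8.6/(2·0.4673) = 9.201, so K_p = 84.66/1.7 = 49.8.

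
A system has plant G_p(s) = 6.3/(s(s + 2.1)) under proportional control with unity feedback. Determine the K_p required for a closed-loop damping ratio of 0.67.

K_p = 0.39

Closed-loop characteristic equation: s² + 2.1s + K_p·6.3 = 0.
So ω_n = √(6.3K_p) and 2ζω_n = 2.1, giving ζ = 2.1/(2√(6.3K_p)).
Setting ζ = 0.67: √(6.3K_p) = 2.1/(2·0.67) = 1.567, so K_p = 2.456/6.3 = 0.39.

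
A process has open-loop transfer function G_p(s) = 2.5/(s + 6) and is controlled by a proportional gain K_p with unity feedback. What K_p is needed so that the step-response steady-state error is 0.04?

K_p = 57.6

Steady-state error for a unit step on this type-0 loop is 1/(1 + K_p·G_p(0)).
G_p(0) = 0.4167. Require 1/(1 + K_p·0.4167) = 0.04, so 1 + 0.4167·K_p = 25.
K_p = (25 − 1)/0.4167 = 57.6.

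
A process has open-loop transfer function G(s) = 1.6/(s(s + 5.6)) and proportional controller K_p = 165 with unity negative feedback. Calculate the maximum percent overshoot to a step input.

Closed-loop characteristic equation: s² + 5.6s + 264 = 0, so ω_n = 16.25 rad/s and ζ = 5.6/(2·16.25) = 0.1723.
%OS = 100·exp(−πζ/√(1−ζ²)) = 100·exp(−π·0.1723/√0.9703) = 57.7%.

57.7%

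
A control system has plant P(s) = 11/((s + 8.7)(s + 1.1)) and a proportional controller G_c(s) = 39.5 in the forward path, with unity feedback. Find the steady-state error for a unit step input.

The loop is type 0. Static position error constant K_pos = G_c(0)·P(0) = 39.5·1.149 = 45.4.
Steady-state error to a unit step: e_ss = 1/(1+K_pos) = 1/46.4 = 0.0216.

0.0216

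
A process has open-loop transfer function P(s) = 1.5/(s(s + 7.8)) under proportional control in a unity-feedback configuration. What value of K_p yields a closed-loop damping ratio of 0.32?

Closed-loop characteristic equation: s² + 7.8s + K_p·1.5 = 0.
So ω_n = √(1.5K_p) and 2ζω_n = 7.8, giving ζ = 7.8/(2√(1.5K_p)).
Setting ζ = 0.32: √(1.5K_p) = 7.8/(2·0.32) = 12.19, so K_p = 148.5/1.5 = 99.

K_p = 99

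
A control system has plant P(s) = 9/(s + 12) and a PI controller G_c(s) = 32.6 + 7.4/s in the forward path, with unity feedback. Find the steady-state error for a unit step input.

The open loop G_c(s)P(s) has a pole at the origin (type 1), so the static position error constant is infinite and e_ss = 1/(1+∞) = 0.

0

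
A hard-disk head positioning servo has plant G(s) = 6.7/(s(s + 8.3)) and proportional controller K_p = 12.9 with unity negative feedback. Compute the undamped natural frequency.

With unity feedback the closed-loop characteristic equation is s² + 8.3s + 12.9·6.7 = s² + 8.3s + 86.43 = 0.
Matching s² + 2ζω_n s + ω_n²: ω_n = √86.43 = 9.297 rad/s and 2ζω_n = 8.3, so ζ = 8.3/(2·9.297) = 0.446.

ω_n = 9.3 rad/s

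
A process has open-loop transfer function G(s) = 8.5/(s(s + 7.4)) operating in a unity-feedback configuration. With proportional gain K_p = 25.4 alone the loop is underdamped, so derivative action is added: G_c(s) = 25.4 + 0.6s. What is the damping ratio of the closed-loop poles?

ζ = 0.425

Forward path: (25.4 + 0.6s)·8.5/(s(s+7.4)). The closed-loop characteristic equation is s² + (7.4 + 8.5·0.6)s + 8.5·25.4 = 0.
That is s² + 12.5s + 215.9 = 0, so ω_n = 14.69 rad/s and ζ = 12.5/(2·14.69) = 0.4254.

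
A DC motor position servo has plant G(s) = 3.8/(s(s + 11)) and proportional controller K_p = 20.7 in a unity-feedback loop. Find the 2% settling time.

T_s ≈ 0.727 s

The closed-loop denominator s² + 11s + 78.66 gives ω_n = √78.66 = 8.869 and ζ = 11/(2ω_n) = 0.6201.
2% settling time T_s ≈ 4/(ζω_n) = 4/5.5 = 0.727 s.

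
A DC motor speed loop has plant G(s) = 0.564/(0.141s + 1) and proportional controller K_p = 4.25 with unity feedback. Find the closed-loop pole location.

Closed loop: T(s) = K_p·G/(1+K_p·G) = 2.397/(0.141s + 1 + 2.397), with pole at s = −(1 + 2.397)/0.141 = −24.09.

s = -24.09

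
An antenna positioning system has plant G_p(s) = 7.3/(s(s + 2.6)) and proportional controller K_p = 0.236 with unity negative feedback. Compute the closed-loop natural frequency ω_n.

With unity feedback the closed-loop characteristic equation is s² + 2.6s + 0.236·7.3 = s² + 2.6s + 1.723 = 0.
Matching s² + 2ζω_n s + ω_n²: ω_n = √1.723 = 1.313 rad/s and 2ζω_n = 2.6, so ζ = 2.6/(2·1.313) = 0.99.

ω_n = 1.31 rad/s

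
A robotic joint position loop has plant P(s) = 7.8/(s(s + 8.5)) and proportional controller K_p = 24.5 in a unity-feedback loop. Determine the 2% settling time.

T_s ≈ 0.941 s

The closed-loop denominator s² + 8.5s + 191.1 gives ω_n = √191.1 = 13.82 and ζ = 8.5/(2ω_n) = 0.3074.
2% settling time T_s ≈ 4/(ζω_n) = 4/4.25 = 0.941 s.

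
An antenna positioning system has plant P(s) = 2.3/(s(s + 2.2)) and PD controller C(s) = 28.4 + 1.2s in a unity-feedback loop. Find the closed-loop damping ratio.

ζ = 0.307

Forward path: (28.4 + 1.2s)·2.3/(s(s+2.2)). The closed-loop characteristic equation is s² + (2.2 + 2.3·1.2)s + 2.3·28.4 = 0.
That is s² + 4.96s + 65.32 = 0, so ω_n = 8.082 rad/s and ζ = 4.96/(2·8.082) = 0.3069.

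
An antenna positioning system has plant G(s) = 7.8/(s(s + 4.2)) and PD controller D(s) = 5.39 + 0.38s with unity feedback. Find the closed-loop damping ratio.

Forward path: (5.39 + 0.38s)·7.8/(s(s+4.2)). The closed-loop characteristic equation is s² + (4.2 + 7.8·0.38)s + 7.8·5.39 = 0.
That is s² + 7.164s + 42.04 = 0, so ω_n = 6.484 rad/s and ζ = 7.164/(2·6.484) = 0.5524.

ζ = 0.552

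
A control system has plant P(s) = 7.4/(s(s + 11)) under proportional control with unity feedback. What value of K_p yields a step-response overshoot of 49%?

K_p = 83.4

From %OS = 100·exp(−πζ/√(1−ζ²)) = 49%, ζ = −ln(0.49)/√(π²+ln²(0.49)) = 0.2214.
Characteristic equation s² + 11s + 7.4K_p = 0 gives ζ = 11/(2√(7.4K_p)).
Setting ζ = 0.2214: √(7.4K_p) = 11/(2·0.2214) = 24.84, so K_p = 617/7.4 = 83.4.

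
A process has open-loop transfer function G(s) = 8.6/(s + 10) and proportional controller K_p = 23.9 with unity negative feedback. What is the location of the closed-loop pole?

s = -215.5

Closed-loop transfer function: T(s) = K_p·G(s)/(1 + K_p·G(s)) = 205.5/(s + 10 + 205.5) = 205.5/(s + 215.5).
The closed-loop pole is at s = −215.5.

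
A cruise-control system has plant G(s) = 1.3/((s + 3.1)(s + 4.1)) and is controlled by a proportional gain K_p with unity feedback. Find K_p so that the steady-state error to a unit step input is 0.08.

Steady-state error for a unit step on this type-0 loop is 1/(1 + K_p·G(0)).
G(0) = 0.1023. Require 1/(1 + K_p·0.1023) = 0.08, so 1 + 0.1023·K_p = 12.5.
K_p = (12.5 − 1)/0.1023 = 112.

K_p = 112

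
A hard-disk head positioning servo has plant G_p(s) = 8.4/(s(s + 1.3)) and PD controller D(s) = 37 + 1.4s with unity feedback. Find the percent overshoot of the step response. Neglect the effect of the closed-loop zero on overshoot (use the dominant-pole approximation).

Forward path: (37 + 1.4s)·8.4/(s(s+1.3)). The closed-loop characteristic equation is s² + (1.3 + 8.4·1.4)s + 8.4·37 = 0.
That is s² + 13.06s + 310.8 = 0, so ω_n = 17.63 rad/s and ζ = 13.06/(2·17.63) = 0.3704.
%OS = 100·exp(−πζ/√(1−ζ²)) = 28.6%.

28.6%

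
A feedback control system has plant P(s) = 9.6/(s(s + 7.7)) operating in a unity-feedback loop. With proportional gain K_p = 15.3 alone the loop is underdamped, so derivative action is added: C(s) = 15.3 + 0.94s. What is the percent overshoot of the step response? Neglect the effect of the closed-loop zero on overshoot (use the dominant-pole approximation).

Forward path: (15.3 + 0.94s)·9.6/(s(s+7.7)). The closed-loop characteristic equation is s² + (7.7 + 9.6·0.94)s + 9.6·15.3 = 0.
That is s² + 16.72s + 146.9 = 0, so ω_n = 12.12 rad/s and ζ = 16.72/(2·12.12) = 0.69.
%OS = 100·exp(−πζ/√(1−ζ²)) = 5.01%.

5.01%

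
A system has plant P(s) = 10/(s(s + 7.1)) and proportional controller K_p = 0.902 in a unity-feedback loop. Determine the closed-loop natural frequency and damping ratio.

ω_n = 3 rad/s, ζ = 1.18

The closed-loop denominator is s(s+7.1) + 0.902·10 = s² + 7.1s + 9.02.
So ω_n² = 9.02 ⇒ ω_n = 3.003 rad/s, and ζ = 7.1/(2ω_n) = 1.18.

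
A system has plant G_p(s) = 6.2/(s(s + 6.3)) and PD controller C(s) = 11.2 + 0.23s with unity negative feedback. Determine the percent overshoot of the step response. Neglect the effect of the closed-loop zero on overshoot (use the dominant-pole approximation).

Forward path: (11.2 + 0.23s)·6.2/(s(s+6.3)). The closed-loop characteristic equation is s² + (6.3 + 6.2·0.23)s + 6.2·11.2 = 0.
That is s² + 7.726s + 69.44 = 0, so ω_n = 8.333 rad/s and ζ = 7.726/(2·8.333) = 0.4636.
%OS = 100·exp(−πζ/√(1−ζ²)) = 19.3%.

19.3%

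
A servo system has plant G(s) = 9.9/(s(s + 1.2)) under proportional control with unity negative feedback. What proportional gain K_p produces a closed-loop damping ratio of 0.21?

Closed-loop characteristic equation: s² + 1.2s + K_p·9.9 = 0.
So ω_n = √(9.9K_p) and 2ζω_n = 1.2, giving ζ = 1.2/(2√(9.9K_p)).
Setting ζ = 0.21: √(9.9K_p) = 1.2/(2·0.21) = 2.857, so K_p = 8.163/9.9 = 0.825.

K_p = 0.825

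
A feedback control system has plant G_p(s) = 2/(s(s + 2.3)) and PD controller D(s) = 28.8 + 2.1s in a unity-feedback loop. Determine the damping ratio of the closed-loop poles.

ζ = 0.428

Forward path: (28.8 + 2.1s)·2/(s(s+2.3)). The closed-loop characteristic equation is s² + (2.3 + 2·2.1)s + 2·28.8 = 0.
That is s² + 6.5s + 57.6 = 0, so ω_n = 7.589 rad/s and ζ = 6.5/(2·7.589) = 0.4282.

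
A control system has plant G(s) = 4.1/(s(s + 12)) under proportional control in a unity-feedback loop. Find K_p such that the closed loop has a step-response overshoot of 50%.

From %OS = 100·exp(−πζ/√(1−ζ²)) = 50%, ζ = −ln(0.5)/√(π²+ln²(0.5)) = 0.2155.
Characteristic equation s² + 12s + 4.1K_p = 0 gives ζ = 12/(2√(4.1K_p)).
Setting ζ = 0.2155: √(4.1K_p) = 12/(2·0.2155) = 27.85, so K_p = 775.5/4.1 = 189.

K_p = 189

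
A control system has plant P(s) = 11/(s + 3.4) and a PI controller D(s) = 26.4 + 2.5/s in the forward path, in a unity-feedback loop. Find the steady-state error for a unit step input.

The open loop D(s)P(s) has a pole at the origin (type 1), so the static position error constant is infinite and e_ss = 1/(1+∞) = 0.

0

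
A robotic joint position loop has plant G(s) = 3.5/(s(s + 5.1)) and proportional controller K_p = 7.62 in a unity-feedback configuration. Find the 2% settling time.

From 1 + K_pG(s) = 0: s² + 5.1s + 26.67 = 0 ⇒ ω_n = 5.164, ζ = 0.4938.
2% settling time T_s ≈ 4/(ζω_n) = 4/2.55 = 1.57 s.

T_s ≈ 1.57 s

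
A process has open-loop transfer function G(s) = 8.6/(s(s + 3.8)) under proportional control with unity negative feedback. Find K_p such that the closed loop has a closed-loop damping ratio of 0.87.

K_p = 0.555

Closed-loop characteristic equation: s² + 3.8s + K_p·8.6 = 0.
So ω_n = √(8.6K_p) and 2ζω_n = 3.8, giving ζ = 3.8/(2√(8.6K_p)).
Setting ζ = 0.87: √(8.6K_p) = 3.8/(2·0.87) = 2.184, so K_p = 4.769/8.6 = 0.555.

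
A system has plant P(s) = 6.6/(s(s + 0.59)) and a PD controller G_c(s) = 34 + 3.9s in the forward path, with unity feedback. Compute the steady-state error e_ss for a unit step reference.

The open loop G_c(s)P(s) has a pole at the origin (type 1), so the static position error constant is infinite and e_ss = 1/(1+∞) = 0.

0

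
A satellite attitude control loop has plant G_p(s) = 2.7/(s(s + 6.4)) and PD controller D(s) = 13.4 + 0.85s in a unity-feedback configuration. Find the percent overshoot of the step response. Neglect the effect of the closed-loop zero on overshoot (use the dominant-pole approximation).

3.74%

Forward path: (13.4 + 0.85s)·2.7/(s(s+6.4)). The closed-loop characteristic equation is s² + (6.4 + 2.7·0.85)s + 2.7·13.4 = 0.
That is s² + 8.695s + 36.18 = 0, so ω_n = 6.015 rad/s and ζ = 8.695/(2·6.015) = 0.7228.
%OS = 100·exp(−πζ/√(1−ζ²)) = 3.74%.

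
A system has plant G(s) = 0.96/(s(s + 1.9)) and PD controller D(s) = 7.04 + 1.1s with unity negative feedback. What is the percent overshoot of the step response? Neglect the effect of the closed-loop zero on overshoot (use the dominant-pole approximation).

11.4%

Forward path: (7.04 + 1.1s)·0.96/(s(s+1.9)). The closed-loop characteristic equation is s² + (1.9 + 0.96·1.1)s + 0.96·7.04 = 0.
That is s² + 2.956s + 6.758 = 0, so ω_n = 2.6 rad/s and ζ = 2.956/(2·2.6) = 0.5685.
%OS = 100·exp(−πζ/√(1−ζ²)) = 11.4%.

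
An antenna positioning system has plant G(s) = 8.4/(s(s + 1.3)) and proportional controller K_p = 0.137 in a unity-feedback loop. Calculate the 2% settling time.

Closed-loop characteristic equation: s² + 1.3s + 1.151 = 0, so ω_n = 1.073 rad/s and ζ = 1.3/(2·1.073) = 0.6059.
2% settling time T_s ≈ 4/(ζω_n) = 4/0.65 = 6.15 s.

T_s ≈ 6.15 s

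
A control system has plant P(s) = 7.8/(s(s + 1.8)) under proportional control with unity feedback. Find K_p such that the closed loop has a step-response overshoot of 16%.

From %OS = 100·exp(−πζ/√(1−ζ²)) = 16%, ζ = −ln(0.16)/√(π²+ln²(0.16)) = 0.5039.
Characteristic equation s² + 1.8s + 7.8K_p = 0 gives ζ = 1.8/(2√(7.8K_p)).
Setting ζ = 0.5039: √(7.8K_p) = 1.8/(2·0.5039) = 1.786, so K_p = 3.19/7.8 = 0.409.

K_p = 0.409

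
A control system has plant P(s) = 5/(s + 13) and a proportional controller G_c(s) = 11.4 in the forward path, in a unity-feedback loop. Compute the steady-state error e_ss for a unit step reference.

0.186

The loop is type 0. Static position error constant K_pos = G_c(0)·P(0) = 11.4·0.3846 = 4.385.
Steady-state error to a unit step: e_ss = 1/(1+K_pos) = 1/5.385 = 0.186.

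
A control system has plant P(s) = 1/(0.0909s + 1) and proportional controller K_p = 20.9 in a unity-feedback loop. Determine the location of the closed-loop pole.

s = -240.9

Closed loop: T(s) = K_p·P/(1+K_p·P) = 20.9/(0.0909s + 1 + 20.9), with pole at s = −(1 + 20.9)/0.0909 = −240.9.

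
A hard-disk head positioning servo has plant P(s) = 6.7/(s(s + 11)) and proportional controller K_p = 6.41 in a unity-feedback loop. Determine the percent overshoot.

The closed-loop denominator s² + 11s + 42.95 gives ω_n = √42.95 = 6.553 and ζ = 11/(2ω_n) = 0.8393.
%OS = 100·exp(−πζ/√(1−ζ²)) = 100·exp(−π·0.8393/√0.2956) = 0.784%.

0.784%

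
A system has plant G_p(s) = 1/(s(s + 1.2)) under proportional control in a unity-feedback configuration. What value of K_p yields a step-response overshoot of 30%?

From %OS = 100·exp(−πζ/√(1−ζ²)) = 30%, ζ = −ln(0.3)/√(π²+ln²(0.3)) = 0.3579.
Characteristic equation s² + 1.2s + 1K_p = 0 gives ζ = 1.2/(2√(1K_p)).
Setting ζ = 0.3579: √(1K_p) = 1.2/(2·0.3579) = 1.677, so K_p = 2.811/1 = 2.81.

K_p = 2.81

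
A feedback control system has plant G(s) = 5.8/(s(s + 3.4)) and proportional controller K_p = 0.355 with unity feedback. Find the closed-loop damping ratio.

With unity feedback the closed-loop characteristic equation is s² + 3.4s + 0.355·5.8 = s² + 3.4s + 2.059 = 0.
So ω_n² = 2.059 ⇒ ω_n = 1.435 rad/s, and ζ = 3.4/(2ω_n) = 1.18.

ζ = 1.18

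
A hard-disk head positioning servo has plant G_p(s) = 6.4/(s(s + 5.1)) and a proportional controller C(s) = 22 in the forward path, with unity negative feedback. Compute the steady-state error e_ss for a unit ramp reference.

0.0362

The loop has one pole at the origin (type 1). Velocity error constant K_v = lim_{s→0} s·C(s)G_p(s) = 22·6.4/5.1 = 27.61.
Steady-state error to a unit ramp: e_ss = 1/K_v = 0.0362.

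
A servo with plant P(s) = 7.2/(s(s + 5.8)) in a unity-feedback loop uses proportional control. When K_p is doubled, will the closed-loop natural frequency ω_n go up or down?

ω_n = √(7.2·K_p), which grows with K_p.

increase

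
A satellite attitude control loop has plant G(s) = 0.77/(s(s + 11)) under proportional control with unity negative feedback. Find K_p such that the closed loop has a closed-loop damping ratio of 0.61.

Closed-loop characteristic equation: s² + 11s + K_p·0.77 = 0.
So ω_n = √(0.77K_p) and 2ζω_n = 11, giving ζ = 11/(2√(0.77K_p)).
Setting ζ = 0.61: √(0.77K_p) = 11/(2·0.61) = 9.016, so K_p = 81.3/0.77 = 106.

K_p = 106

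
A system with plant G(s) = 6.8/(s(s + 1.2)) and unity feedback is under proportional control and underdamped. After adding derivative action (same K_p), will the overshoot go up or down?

decrease

The derivative term adds K·K_d to the s-coefficient of the characteristic equation, raising 2ζω_n while ω_n is unchanged; ζ increases, so overshoot decreases.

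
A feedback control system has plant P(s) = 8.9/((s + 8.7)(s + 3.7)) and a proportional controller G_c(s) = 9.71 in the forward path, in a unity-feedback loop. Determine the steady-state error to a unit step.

0.271

The loop is type 0. Static position error constant K_pos = G_c(0)·P(0) = 9.71·0.2765 = 2.685.
Steady-state error to a unit step: e_ss = 1/(1+K_pos) = 1/3.685 = 0.271.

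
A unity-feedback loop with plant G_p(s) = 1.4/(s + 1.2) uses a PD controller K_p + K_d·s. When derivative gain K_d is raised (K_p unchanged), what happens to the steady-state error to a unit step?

unchanged

At s = 0 the derivative term contributes nothing: C(0) = K_p regardless of K_d, so K_pos = K_p·G_p(0) and e_ss are unchanged.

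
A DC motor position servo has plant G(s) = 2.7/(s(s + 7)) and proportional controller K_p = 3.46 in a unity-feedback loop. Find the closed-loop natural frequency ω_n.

ω_n = 3.06 rad/s

With unity feedback the closed-loop characteristic equation is s² + 7s + 3.46·2.7 = s² + 7s + 9.342 = 0.
Matching s² + 2ζω_n s + ω_n²: ω_n = √9.342 = 3.056 rad/s and 2ζω_n = 7, so ζ = 7/(2·3.056) = 1.15.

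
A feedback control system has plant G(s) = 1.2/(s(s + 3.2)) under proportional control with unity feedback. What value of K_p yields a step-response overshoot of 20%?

From %OS = 100·exp(−πζ/√(1−ζ²)) = 20%, ζ = −ln(0.2)/√(π²+ln²(0.2)) = 0.4559.
Characteristic equation s² + 3.2s + 1.2K_p = 0 gives ζ = 3.2/(2√(1.2K_p)).
Setting ζ = 0.4559: √(1.2K_p) = 3.2/(2·0.4559) = 3.509, so K_p = 12.31/1.2 = 10.3.

K_p = 10.3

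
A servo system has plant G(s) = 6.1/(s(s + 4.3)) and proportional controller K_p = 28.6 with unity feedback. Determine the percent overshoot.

59.6%

The closed-loop denominator s² + 4.3s + 174.5 gives ω_n = √174.5 = 13.21 and ζ = 4.3/(2ω_n) = 0.1628.
%OS = 100·exp(−πζ/√(1−ζ²)) = 100·exp(−π·0.1628/√0.9735) = 59.6%.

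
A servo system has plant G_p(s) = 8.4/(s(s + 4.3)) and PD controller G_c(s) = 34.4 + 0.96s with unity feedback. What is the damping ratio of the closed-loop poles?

Forward path: (34.4 + 0.96s)·8.4/(s(s+4.3)). The closed-loop characteristic equation is s² + (4.3 + 8.4·0.96)s + 8.4·34.4 = 0.
That is s² + 12.36s + 289 = 0, so ω_n = 17 rad/s and ζ = 12.36/(2·17) = 0.3637.

ζ = 0.364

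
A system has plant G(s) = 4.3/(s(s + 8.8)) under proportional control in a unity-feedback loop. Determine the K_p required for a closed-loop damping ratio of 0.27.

Closed-loop characteristic equation: s² + 8.8s + K_p·4.3 = 0.
So ω_n = √(4.3K_p) and 2ζω_n = 8.8, giving ζ = 8.8/(2√(4.3K_p)).
Setting ζ = 0.27: √(4.3K_p) = 8.8/(2·0.27) = 16.3, so K_p = 265.6/4.3 = 61.8.

K_p = 61.8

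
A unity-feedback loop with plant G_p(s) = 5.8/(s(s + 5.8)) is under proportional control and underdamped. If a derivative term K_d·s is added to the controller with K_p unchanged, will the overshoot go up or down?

The derivative term adds K·K_d to the s-coefficient of the characteristic equation, raising 2ζω_n while ω_n is unchanged; ζ increases, so overshoot decreases.

decrease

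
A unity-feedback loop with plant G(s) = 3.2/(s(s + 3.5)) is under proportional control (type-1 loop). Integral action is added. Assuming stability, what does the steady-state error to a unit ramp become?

0

The integrator raises the loop to type 2, so K_v → ∞ and e_ss to a ramp is zero.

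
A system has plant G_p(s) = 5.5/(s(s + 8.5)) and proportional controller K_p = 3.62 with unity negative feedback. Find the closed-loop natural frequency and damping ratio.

The closed-loop denominator is s(s+8.5) + 3.62·5.5 = s² + 8.5s + 19.91.
So ω_n² = 19.91 ⇒ ω_n = 4.462 rad/s, and ζ = 8.5/(2ω_n) = 0.952.

ω_n = 4.46 rad/s, ζ = 0.952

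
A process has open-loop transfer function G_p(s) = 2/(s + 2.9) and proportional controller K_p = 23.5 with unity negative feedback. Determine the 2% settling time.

Closed-loop transfer function: T(s) = K_p·G_p(s)/(1 + K_p·G_p(s)) = 47/(s + 2.9 + 47) = 47/(s + 49.9).
Time constant τ = 1/49.9 = 0.02004 s, so the 2% settling time is about 4τ = 0.0802 s.

T_s ≈ 0.0802 s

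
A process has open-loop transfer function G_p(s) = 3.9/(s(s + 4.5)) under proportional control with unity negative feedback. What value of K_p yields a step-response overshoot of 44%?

From %OS = 100·exp(−πζ/√(1−ζ²)) = 44%, ζ = −ln(0.44)/√(π²+ln²(0.44)) = 0.2528.
Characteristic equation s² + 4.5s + 3.9K_p = 0 gives ζ = 4.5/(2√(3.9K_p)).
Setting ζ = 0.2528: √(3.9K_p) = 4.5/(2·0.2528) = 8.899, so K_p = 79.19/3.9 = 20.3.

K_p = 20.3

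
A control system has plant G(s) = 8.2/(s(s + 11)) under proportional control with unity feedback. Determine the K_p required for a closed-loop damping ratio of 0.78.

Closed-loop characteristic equation: s² + 11s + K_p·8.2 = 0.
So ω_n = √(8.2K_p) and 2ζω_n = 11, giving ζ = 11/(2√(8.2K_p)).
Setting ζ = 0.78: √(8.2K_p) = 11/(2·0.78) = 7.051, so K_p = 49.72/8.2 = 6.06.

K_p = 6.06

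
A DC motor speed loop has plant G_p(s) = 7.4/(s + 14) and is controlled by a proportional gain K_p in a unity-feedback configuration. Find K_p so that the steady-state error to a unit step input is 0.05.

K_p = 35.9

For a type-0 loop with proportional control, e_ss = 1/(1 + K_p·G_p(0)).
G_p(0) = 0.5286. Require 1/(1 + K_p·0.5286) = 0.05, so 1 + 0.5286·K_p = 20.
K_p = (20 − 1)/0.5286 = 35.9.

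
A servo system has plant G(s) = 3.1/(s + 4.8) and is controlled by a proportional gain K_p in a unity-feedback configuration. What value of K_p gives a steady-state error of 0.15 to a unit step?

K_p = 8.77

The loop is type 0, so e_ss(step) = 1/(1 + K_pos) with K_pos = K_p·G(0).
G(0) = 0.6458. Require 1/(1 + K_p·0.6458) = 0.15, so 1 + 0.6458·K_p = 6.667.
K_p = (6.667 − 1)/0.6458 = 8.77.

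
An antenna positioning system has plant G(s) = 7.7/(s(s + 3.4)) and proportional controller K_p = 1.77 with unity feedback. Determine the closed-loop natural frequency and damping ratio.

1 + K_p·G(s) = 0 gives s² + 3.4s + 13.63 = 0.
Matching s² + 2ζω_n s + ω_n²: ω_n = √13.63 = 3.692 rad/s and 2ζω_n = 3.4, so ζ = 3.4/(2·3.692) = 0.46.

ω_n = 3.69 rad/s, ζ = 0.46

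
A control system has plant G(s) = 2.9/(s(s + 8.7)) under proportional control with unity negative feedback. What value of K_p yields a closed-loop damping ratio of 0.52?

Closed-loop characteristic equation: s² + 8.7s + K_p·2.9 = 0.
So ω_n = √(2.9K_p) and 2ζω_n = 8.7, giving ζ = 8.7/(2√(2.9K_p)).
Setting ζ = 0.52: √(2.9K_p) = 8.7/(2·0.52) = 8.365, so K_p = 69.98/2.9 = 24.1.

K_p = 24.1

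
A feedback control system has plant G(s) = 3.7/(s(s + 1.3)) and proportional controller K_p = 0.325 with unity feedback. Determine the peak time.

T_p = 3.56 s

Closed-loop characteristic equation: s² + 1.3s + 1.203 = 0, so ω_n = 1.097 rad/s and ζ = 1.3/(2·1.097) = 0.5927.
Damped frequency ω_d = ω_n√(1−ζ²) = 0.8832 rad/s, so peak time T_p = π/ω_d = 3.56 s.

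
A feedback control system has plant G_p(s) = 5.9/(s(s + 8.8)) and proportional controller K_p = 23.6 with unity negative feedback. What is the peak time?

From 1 + K_pG_p(s) = 0: s² + 8.8s + 139.2 = 0 ⇒ ω_n = 11.8, ζ = 0.3729.
Damped frequency ω_d = ω_n√(1−ζ²) = 10.95 rad/s, so peak time T_p = π/ω_d = 0.287 s.

T_p = 0.287 s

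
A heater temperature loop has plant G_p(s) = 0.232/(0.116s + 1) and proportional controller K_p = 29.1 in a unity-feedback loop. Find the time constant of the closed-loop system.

Closed loop: T(s) = K_p·G_p/(1+K_p·G_p) = 6.751/(0.116s + 1 + 6.751), with pole at s = −(1 + 6.751)/0.116 = −66.82.
Closed-loop time constant τ = 1/66.82 = 0.015 s.

τ = 0.015 s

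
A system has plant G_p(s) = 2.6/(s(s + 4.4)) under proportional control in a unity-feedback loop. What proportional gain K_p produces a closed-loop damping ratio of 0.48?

Closed-loop characteristic equation: s² + 4.4s + K_p·2.6 = 0.
So ω_n = √(2.6K_p) and 2ζω_n = 4.4, giving ζ = 4.4/(2√(2.6K_p)).
Setting ζ = 0.48: √(2.6K_p) = 4.4/(2·0.48) = 4.583, so K_p = 21.01/2.6 = 8.08.

K_p = 8.08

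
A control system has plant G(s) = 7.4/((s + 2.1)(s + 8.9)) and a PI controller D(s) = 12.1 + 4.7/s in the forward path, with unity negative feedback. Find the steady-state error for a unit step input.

0

The open loop D(s)G(s) has a pole at the origin (type 1), so the static position error constant is infinite and e_ss = 1/(1+∞) = 0.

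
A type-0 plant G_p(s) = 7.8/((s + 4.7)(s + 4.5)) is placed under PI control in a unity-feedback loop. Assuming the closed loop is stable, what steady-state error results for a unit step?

The PI controller's integrator makes the forward path type 1, so e_ss to a step is zero.

0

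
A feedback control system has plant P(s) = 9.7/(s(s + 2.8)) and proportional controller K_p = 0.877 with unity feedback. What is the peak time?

The closed-loop denominator s² + 2.8s + 8.507 gives ω_n = √8.507 = 2.917 and ζ = 2.8/(2ω_n) = 0.48.
Damped frequency ω_d = ω_n√(1−ζ²) = 2.559 rad/s, so peak time T_p = π/ω_d = 1.23 s.

T_p = 1.23 s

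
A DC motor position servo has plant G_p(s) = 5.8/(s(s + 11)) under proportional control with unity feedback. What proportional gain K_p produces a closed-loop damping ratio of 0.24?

K_p = 90.5

Closed-loop characteristic equation: s² + 11s + K_p·5.8 = 0.
So ω_n = √(5.8K_p) and 2ζω_n = 11, giving ζ = 11/(2√(5.8K_p)).
Setting ζ = 0.24: √(5.8K_p) = 11/(2·0.24) = 22.92, so K_p = 525.2/5.8 = 90.5.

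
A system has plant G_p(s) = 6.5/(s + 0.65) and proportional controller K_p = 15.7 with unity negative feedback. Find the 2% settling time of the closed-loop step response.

Closed-loop transfer function: T(s) = K_p·G_p(s)/(1 + K_p·G_p(s)) = 102/(s + 0.65 + 102) = 102/(s + 102.7).
Time constant τ = 1/102.7 = 0.009737 s, so the 2% settling time is about 4τ = 0.0389 s.

T_s ≈ 0.0389 s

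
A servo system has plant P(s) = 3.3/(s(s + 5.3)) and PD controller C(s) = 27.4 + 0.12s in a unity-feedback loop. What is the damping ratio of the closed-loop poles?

Forward path: (27.4 + 0.12s)·3.3/(s(s+5.3)). The closed-loop characteristic equation is s² + (5.3 + 3.3·0.12)s + 3.3·27.4 = 0.
That is s² + 5.696s + 90.42 = 0, so ω_n = 9.509 rad/s and ζ = 5.696/(2·9.509) = 0.2995.

ζ = 0.3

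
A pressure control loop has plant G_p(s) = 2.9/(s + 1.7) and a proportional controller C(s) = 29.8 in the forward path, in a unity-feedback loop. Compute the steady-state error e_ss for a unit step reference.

0.0193

The loop is type 0. Static position error constant K_pos = C(0)·G_p(0) = 29.8·1.706 = 50.84.
Steady-state error to a unit step: e_ss = 1/(1+K_pos) = 1/51.84 = 0.0193.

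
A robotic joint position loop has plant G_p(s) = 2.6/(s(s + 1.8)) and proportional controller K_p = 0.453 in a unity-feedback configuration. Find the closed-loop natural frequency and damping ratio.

ω_n = 1.09 rad/s, ζ = 0.829

1 + K_p·G_p(s) = 0 gives s² + 1.8s + 1.178 = 0.
So ω_n² = 1.178 ⇒ ω_n = 1.085 rad/s, and ζ = 1.8/(2ω_n) = 0.829.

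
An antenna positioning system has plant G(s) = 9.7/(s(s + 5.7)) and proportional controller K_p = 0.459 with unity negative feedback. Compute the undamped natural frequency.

The closed-loop denominator is s(s+5.7) + 0.459·9.7 = s² + 5.7s + 4.452.
Matching s² + 2ζω_n s + ω_n²: ω_n = √4.452 = 2.11 rad/s and 2ζω_n = 5.7, so ζ = 5.7/(2·2.11) = 1.35.

ω_n = 2.11 rad/s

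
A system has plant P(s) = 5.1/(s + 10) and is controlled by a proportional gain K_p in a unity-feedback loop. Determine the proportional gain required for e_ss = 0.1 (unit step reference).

K_p = 17.6

The loop is type 0, so e_ss(step) = 1/(1 + K_pos) with K_pos = K_p·P(0).
P(0) = 0.51. Require 1/(1 + K_p·0.51) = 0.1, so 1 + 0.51·K_p = 10.
K_p = (10 − 1)/0.51 = 17.6.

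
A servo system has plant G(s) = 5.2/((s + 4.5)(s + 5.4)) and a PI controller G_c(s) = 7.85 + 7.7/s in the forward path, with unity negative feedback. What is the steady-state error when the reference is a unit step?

0

The open loop G_c(s)G(s) has a pole at the origin (type 1), so the static position error constant is infinite and e_ss = 1/(1+∞) = 0.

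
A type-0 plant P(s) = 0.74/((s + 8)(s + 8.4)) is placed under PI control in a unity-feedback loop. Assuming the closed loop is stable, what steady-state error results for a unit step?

0

The PI controller's integrator makes the forward path type 1, so e_ss to a step is zero.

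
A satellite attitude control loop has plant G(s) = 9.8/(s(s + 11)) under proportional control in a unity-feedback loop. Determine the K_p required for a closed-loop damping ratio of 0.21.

Closed-loop characteristic equation: s² + 11s + K_p·9.8 = 0.
So ω_n = √(9.8K_p) and 2ζω_n = 11, giving ζ = 11/(2√(9.8K_p)).
Setting ζ = 0.21: √(9.8K_p) = 11/(2·0.21) = 26.19, so K_p = 685.9/9.8 = 70.

K_p = 70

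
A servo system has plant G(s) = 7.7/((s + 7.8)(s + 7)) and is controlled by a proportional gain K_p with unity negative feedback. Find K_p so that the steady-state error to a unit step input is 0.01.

The loop is type 0, so e_ss(step) = 1/(1 + K_pos) with K_pos = K_p·G(0).
G(0) = 0.141. Require 1/(1 + K_p·0.141) = 0.01, so 1 + 0.141·K_p = 100.
K_p = (100 − 1)/0.141 = 702.

K_p = 702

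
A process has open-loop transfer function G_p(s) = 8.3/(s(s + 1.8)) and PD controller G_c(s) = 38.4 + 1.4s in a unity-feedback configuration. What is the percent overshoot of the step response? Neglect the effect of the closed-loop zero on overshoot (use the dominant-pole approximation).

Forward path: (38.4 + 1.4s)·8.3/(s(s+1.8)). The closed-loop characteristic equation is s² + (1.8 + 8.3·1.4)s + 8.3·38.4 = 0.
That is s² + 13.42s + 318.7 = 0, so ω_n = 17.85 rad/s and ζ = 13.42/(2·17.85) = 0.3759.
%OS = 100·exp(−πζ/√(1−ζ²)) = 28%.

28%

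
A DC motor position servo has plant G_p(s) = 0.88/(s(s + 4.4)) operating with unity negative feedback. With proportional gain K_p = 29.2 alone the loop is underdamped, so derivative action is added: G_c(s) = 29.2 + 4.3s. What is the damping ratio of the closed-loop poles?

ζ = 0.807

Forward path: (29.2 + 4.3s)·0.88/(s(s+4.4)). The closed-loop characteristic equation is s² + (4.4 + 0.88·4.3)s + 0.88·29.2 = 0.
That is s² + 8.184s + 25.7 = 0, so ω_n = 5.069 rad/s and ζ = 8.184/(2·5.069) = 0.8072.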